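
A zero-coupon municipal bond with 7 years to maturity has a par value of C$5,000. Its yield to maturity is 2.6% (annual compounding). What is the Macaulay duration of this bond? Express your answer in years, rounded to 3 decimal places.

7.000 years

A zero-coupon bond has a single cash flow at maturity, so its Macaulay duration equals its maturity: 7 years.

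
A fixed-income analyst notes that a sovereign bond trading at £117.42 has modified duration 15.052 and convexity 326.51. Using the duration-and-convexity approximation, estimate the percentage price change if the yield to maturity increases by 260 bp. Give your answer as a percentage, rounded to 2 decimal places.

Duration effect: -D_mod·Δy = -15.052 × (+0.026) = -0.391352
Convexity effect: ½·C·(Δy)² = 0.5 × 326.51 × (0.026)² = +0.11036038
ΔP/P ≈ -0.391352 + 0.11036038 = -0.28099162
= -28.099162%.

-28.10%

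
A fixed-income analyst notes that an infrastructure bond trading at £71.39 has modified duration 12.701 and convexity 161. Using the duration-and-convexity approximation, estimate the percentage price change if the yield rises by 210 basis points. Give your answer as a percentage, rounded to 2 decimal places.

Duration effect: -D_mod·Δy = -12.701 × (+0.021) = -0.266721
Convexity effect: ½·C·(Δy)² = 0.5 × 161 × (0.021)² = +0.0355005
ΔP/P ≈ -0.266721 + 0.0355005 = -0.2312205
= -23.12205%.

-23.12%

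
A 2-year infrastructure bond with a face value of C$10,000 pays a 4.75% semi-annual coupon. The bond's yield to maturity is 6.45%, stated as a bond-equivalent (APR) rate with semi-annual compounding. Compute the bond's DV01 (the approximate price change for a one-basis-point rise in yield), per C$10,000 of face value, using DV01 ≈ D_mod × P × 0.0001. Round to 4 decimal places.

Periodic yield y = 0.03225.
  t   CF        PV=CF/(1+0.03225)^t    t·PV
  1       237.50       230.0799       230.0799
  2       237.50       222.8917       445.7833
  3       237.50       215.9280       647.7840
  4    10,237.50     9,016.8397    36,067.3588
  Σ                  9,685.7393    37,391.0060
P = 9,685.7393; D_Mac = 3.86042 half-year periods = 1.93021 yrs; D_mod = 1.86990 yrs.
DV01 ≈ 1.86990 × 9,685.7393 × 0.0001 = 1.811141.

C$1.8111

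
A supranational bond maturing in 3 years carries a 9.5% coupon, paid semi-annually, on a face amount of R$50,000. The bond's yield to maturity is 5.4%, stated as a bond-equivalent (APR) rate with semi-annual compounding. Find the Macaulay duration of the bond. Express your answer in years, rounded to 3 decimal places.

Periodic yield y = 0.027. Discount each cash flow and weight by its period:
  t   CF        PV=CF/(1+0.027)^t    t·PV
  1     2,375.00     2,312.5609     2,312.5609
  2     2,375.00     2,251.7632     4,503.5265
  3     2,375.00     2,192.5640     6,577.6921
  4     2,375.00     2,134.9211     8,539.6846
  5     2,375.00     2,078.7937    10,393.9686
  6    52,375.00    44,637.6553   267,825.9319
  Σ                 55,608.2583   300,153.3645
Price P = Σ PV = 55,608.2583.
Macaulay duration = Σ(t·PV) / P = 300,153.3645 / 55,608.2583 = 5.39764 half-year periods.
In years: 5.39764 / 2 = 2.69882 years.

2.699 years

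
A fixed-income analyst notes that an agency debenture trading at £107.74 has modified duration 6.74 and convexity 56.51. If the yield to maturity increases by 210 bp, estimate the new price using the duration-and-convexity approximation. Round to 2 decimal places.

£93.83

Duration effect: -D_mod·Δy = -6.74 × (+0.021) = -0.141540
Convexity effect: ½·C·(Δy)² = 0.5 × 56.51 × (0.021)² = +0.012460455
ΔP/P ≈ -0.141540 + 0.012460455 = -0.129079545
New price ≈ 107.74 × (1 - 0.129079545) = 93.8329698217.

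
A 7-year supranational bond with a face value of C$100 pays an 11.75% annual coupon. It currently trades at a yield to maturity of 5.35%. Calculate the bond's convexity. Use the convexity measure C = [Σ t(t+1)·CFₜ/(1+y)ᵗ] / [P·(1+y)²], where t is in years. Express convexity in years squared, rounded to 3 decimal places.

35.461

With y = 0.0535:
  t   CF        PV=CF/(1+0.0535)^t    t·PV        t(t+1)·PV
  1        11.75        11.1533        11.1533          22.3066
  2        11.75        10.5869        21.1738          63.5214
  3        11.75        10.0493        30.1478         120.5912
  4        11.75         9.5389        38.1557         190.7786
  5        11.75         9.0545        45.2726         271.6354
  6        11.75         8.5947        51.5682         360.9773
  7       111.75        77.5900       543.1300       4,345.0400
  Σ                    136.5676       740.6014       5,374.8505
P = 136.5676.
Convexity = Σ t(t+1)·PV / [P·(1+y)²] = 5,374.8505 / (136.5676 × 1.109862) = 35.46089.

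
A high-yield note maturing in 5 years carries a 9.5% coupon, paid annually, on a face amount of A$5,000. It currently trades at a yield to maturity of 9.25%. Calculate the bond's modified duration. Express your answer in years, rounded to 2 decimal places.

Periodic yield y = 0.0925. First find Macaulay duration:
  t   CF        PV=CF/(1+0.0925)^t    t·PV
  1       475.00       434.7826       434.7826
  2       475.00       397.9704       795.9407
  3       475.00       364.2749     1,092.8248
  4       475.00       333.4324     1,333.7297
  5     5,475.00     3,517.8466    17,589.2329
  Σ                  5,048.3069    21,246.5107
P = 5,048.3069; Macaulay duration = 21,246.5107 / 5,048.3069 = 4.20864 years.
Modified duration = D_Mac / (1 + y) = 4.20864 / 1.0925 = 3.85230 years.

3.85 years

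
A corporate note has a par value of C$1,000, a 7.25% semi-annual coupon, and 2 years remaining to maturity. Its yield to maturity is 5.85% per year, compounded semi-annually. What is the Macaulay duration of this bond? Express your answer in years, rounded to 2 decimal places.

Periodic yield y = 0.02925. Discount each cash flow and weight by its period:
  t   CF        PV=CF/(1+0.02925)^t    t·PV
  1        36.25        35.2198        35.2198
  2        36.25        34.2189        68.4378
  3        36.25        33.2465        99.7394
  4     1,036.25       923.3812     3,693.5249
  Σ                  1,026.0664     3,896.9219
Price P = Σ PV = 1,026.0664.
Macaulay duration = Σ(t·PV) / P = 3,896.9219 / 1,026.0664 = 3.79792 half-year periods.
In years: 3.79792 / 2 = 1.89896 years.

1.90 years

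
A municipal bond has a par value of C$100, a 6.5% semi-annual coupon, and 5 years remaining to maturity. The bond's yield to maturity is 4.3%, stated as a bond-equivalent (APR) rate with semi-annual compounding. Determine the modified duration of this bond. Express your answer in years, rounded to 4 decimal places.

4.2911 years

Periodic yield y = 0.0215. First find Macaulay duration:
  t   CF        PV=CF/(1+0.0215)^t    t·PV
  1         3.25         3.1816         3.1816
  2         3.25         3.1146         6.2293
  3         3.25         3.0491         9.1472
  4         3.25         2.9849        11.9396
  5         3.25         2.9221        14.6104
  6         3.25         2.8606        17.1634
  7         3.25         2.8004        19.6026
  8         3.25         2.7414        21.9314
  9         3.25         2.6837        24.1535
  10      103.25        83.4654       834.6538
  Σ                    109.8037       962.6128
P = 109.8037; Macaulay duration = 962.6128 / 109.8037 = 8.76667 half-year periods = 4.38333 years.
Modified duration = D_Mac / (1 + y) = 4.38333 / 1.0215 = 4.29107 years.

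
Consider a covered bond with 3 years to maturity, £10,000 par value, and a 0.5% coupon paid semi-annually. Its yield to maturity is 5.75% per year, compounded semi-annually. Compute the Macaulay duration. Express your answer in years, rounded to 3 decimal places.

2.980 years

Periodic yield y = 0.02875. Discount each cash flow and weight by its period:
  t   CF        PV=CF/(1+0.02875)^t    t·PV
  1        25.00        24.3013        24.3013
  2        25.00        23.6222        47.2444
  3        25.00        22.9620        68.8861
  4        25.00        22.3203        89.2813
  5        25.00        21.6966       108.4828
  6    10,025.00     8,457.1745    50,743.0470
  Σ                  8,572.0770    51,081.2430
Price P = Σ PV = 8,572.0770.
Macaulay duration = Σ(t·PV) / P = 51,081.2430 / 8,572.0770 = 5.95903 half-year periods.
In years: 5.95903 / 2 = 2.97951 years.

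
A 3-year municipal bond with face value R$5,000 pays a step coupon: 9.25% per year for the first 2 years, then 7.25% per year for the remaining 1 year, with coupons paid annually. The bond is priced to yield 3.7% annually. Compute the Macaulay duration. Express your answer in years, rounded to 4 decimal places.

Periodic yield y = 0.037. Discount each cash flow and weight by its year:
  t   CF        PV=CF/(1+0.037)^t    t·PV
  1       462.50       445.9981       445.9981
  2       462.50       430.0849       860.1699
  3     5,362.50     4,808.7371    14,426.2114
  Σ                  5,684.8201    15,732.3793
Price P = Σ PV = 5,684.8201.
Macaulay duration = Σ(t·PV) / P = 15,732.3793 / 5,684.8201 = 2.76744 years.

2.7674 years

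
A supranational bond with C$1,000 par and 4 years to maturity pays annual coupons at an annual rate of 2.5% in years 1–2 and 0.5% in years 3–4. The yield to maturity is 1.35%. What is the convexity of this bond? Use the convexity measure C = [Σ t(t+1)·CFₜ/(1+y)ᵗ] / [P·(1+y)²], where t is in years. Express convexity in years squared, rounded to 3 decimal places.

With y = 0.0135:
  t   CF        PV=CF/(1+0.0135)^t    t·PV        t(t+1)·PV
  1        25.00        24.6670        24.6670          49.3340
  2        25.00        24.3384        48.6769         146.0306
  3         5.00         4.8028        14.4085          57.6342
  4     1,005.00       952.5133     3,810.0532      19,050.2661
  Σ                  1,006.3216     3,897.8056      19,303.2648
P = 1,006.3216.
Convexity = Σ t(t+1)·PV / [P·(1+y)²] = 19,303.2648 / (1,006.3216 × 1.027182) = 18.67439.

18.674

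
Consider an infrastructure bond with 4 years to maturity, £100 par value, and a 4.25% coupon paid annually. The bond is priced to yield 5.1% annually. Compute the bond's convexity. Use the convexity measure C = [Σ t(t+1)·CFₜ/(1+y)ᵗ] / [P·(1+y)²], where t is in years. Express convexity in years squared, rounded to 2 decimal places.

16.65

With y = 0.051:
  t   CF        PV=CF/(1+0.051)^t    t·PV        t(t+1)·PV
  1         4.25         4.0438         4.0438           8.0875
  2         4.25         3.8475         7.6951          23.0853
  3         4.25         3.6608        10.9825          43.9301
  4       104.25        85.4408       341.7631       1,708.8156
  Σ                     96.9929       364.4845       1,783.9185
P = 96.9929.
Convexity = Σ t(t+1)·PV / [P·(1+y)²] = 1,783.9185 / (96.9929 × 1.104601) = 16.65058.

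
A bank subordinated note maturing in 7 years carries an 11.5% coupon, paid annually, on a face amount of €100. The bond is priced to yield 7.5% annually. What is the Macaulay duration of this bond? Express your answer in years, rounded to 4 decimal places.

5.3474 years

Periodic yield y = 0.075. Discount each cash flow and weight by its year:
  t   CF        PV=CF/(1+0.075)^t    t·PV
  1        11.50        10.6977        10.6977
  2        11.50         9.9513        19.9027
  3        11.50         9.2570        27.7711
  4        11.50         8.6112        34.4448
  5        11.50         8.0104        40.0521
  6        11.50         7.4516        44.7093
  7       111.50        67.2072       470.4502
  Σ                    121.1864       648.0280
Price P = Σ PV = 121.1864.
Macaulay duration = Σ(t·PV) / P = 648.0280 / 121.1864 = 5.34737 years.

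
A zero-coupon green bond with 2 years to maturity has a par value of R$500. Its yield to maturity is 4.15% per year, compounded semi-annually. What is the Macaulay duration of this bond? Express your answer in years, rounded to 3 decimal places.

2.000 years

A zero-coupon bond has a single cash flow at maturity, so its Macaulay duration equals its maturity: 2 years.
(Equivalently: 4 semi-annual periods ÷ 2 = 2 years.)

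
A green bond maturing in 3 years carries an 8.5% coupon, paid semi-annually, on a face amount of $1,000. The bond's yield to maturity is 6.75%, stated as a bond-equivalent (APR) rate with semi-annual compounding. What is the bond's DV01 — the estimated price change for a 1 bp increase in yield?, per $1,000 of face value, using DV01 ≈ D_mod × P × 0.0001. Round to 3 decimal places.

$0.275

Periodic yield y = 0.03375.
  t   CF        PV=CF/(1+0.03375)^t    t·PV
  1        42.50        41.1125        41.1125
  2        42.50        39.7702        79.5404
  3        42.50        38.4718       115.4154
  4        42.50        37.2158       148.8630
  5        42.50        36.0007       180.0037
  6     1,042.50       854.2459     5,125.4757
  Σ                  1,046.8169     5,690.4106
P = 1,046.8169; D_Mac = 5.43592 half-year periods = 2.71796 yrs; D_mod = 2.62922 yrs.
DV01 ≈ 2.62922 × 1,046.8169 × 0.0001 = 0.275231.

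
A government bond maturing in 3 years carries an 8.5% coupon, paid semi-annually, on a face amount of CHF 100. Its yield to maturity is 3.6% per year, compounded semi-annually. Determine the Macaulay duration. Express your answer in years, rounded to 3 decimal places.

2.731 years

Periodic yield y = 0.018. Discount each cash flow and weight by its period:
  t   CF        PV=CF/(1+0.018)^t    t·PV
  1         4.25         4.1749         4.1749
  2         4.25         4.1010         8.2021
  3         4.25         4.0285        12.0856
  4         4.25         3.9573        15.8292
  5         4.25         3.8873        19.4366
  6       104.25        93.6676       562.0056
  Σ                    113.8166       621.7338
Price P = Σ PV = 113.8166.
Macaulay duration = Σ(t·PV) / P = 621.7338 / 113.8166 = 5.46259 half-year periods.
In years: 5.46259 / 2 = 2.73130 years.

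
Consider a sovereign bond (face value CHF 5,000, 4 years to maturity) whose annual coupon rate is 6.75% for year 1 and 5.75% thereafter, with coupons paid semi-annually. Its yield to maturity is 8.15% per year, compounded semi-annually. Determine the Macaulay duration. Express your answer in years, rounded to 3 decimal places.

Periodic yield y = 0.04075. Discount each cash flow and weight by its period:
  t   CF        PV=CF/(1+0.04075)^t    t·PV
  1       168.75       162.1427       162.1427
  2       168.75       155.7941       311.5882
  3       143.75       127.5171       382.5514
  4       143.75       122.5243       490.0971
  5       143.75       117.7269       588.6346
  6       143.75       113.1174       678.7043
  7       143.75       108.6883       760.8183
  8     5,143.75     3,736.8744    29,894.9949
  Σ                  4,644.3852    33,269.5314
Price P = Σ PV = 4,644.3852.
Macaulay duration = Σ(t·PV) / P = 33,269.5314 / 4,644.3852 = 7.16339 half-year periods.
In years: 7.16339 / 2 = 3.58169 years.

3.582 years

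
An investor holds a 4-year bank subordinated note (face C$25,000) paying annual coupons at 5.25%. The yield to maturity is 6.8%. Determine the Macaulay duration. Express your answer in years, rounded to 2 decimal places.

3.70 years

Periodic yield y = 0.068. Discount each cash flow and weight by its year:
  t   CF        PV=CF/(1+0.068)^t    t·PV
  1     1,312.50     1,228.9326     1,228.9326
  2     1,312.50     1,150.6859     2,301.3719
  3     1,312.50     1,077.4213     3,232.2639
  4    26,312.50    20,224.4678    80,897.8713
  Σ                 23,681.5076    87,660.4396
Price P = Σ PV = 23,681.5076.
Macaulay duration = Σ(t·PV) / P = 87,660.4396 / 23,681.5076 = 3.70164 years.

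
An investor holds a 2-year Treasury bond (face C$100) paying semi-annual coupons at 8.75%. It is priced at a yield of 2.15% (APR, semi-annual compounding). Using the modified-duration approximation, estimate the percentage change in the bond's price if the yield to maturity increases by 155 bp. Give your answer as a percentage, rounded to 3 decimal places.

Periodic yield y = 0.01075. Modified duration first:
  t   CF        PV=CF/(1+0.01075)^t    t·PV
  1        4.375         4.3285         4.3285
  2        4.375         4.2824         8.5649
  3        4.375         4.2369        12.7107
  4      104.375       100.0049       400.0198
  Σ                    112.8527       425.6238
P = 112.8527; D_Mac = 3.77150 half-year periods = 1.88575 yrs; D_mod = 1.88575/(1+0.01075) = 1.86569 yrs.
ΔP/P ≈ -D_mod · Δy = -1.86569 × (+0.0155) = -0.028918 = -2.8918%.

-2.892%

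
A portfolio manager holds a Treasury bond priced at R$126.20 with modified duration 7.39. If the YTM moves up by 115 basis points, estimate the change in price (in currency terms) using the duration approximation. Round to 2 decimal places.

-R$10.73

Duration approximation: ΔP/P ≈ -D_mod · Δy = -7.39 × (+0.0115) = -0.084985.
ΔP ≈ 126.20 × (-0.084985) = -10.725107.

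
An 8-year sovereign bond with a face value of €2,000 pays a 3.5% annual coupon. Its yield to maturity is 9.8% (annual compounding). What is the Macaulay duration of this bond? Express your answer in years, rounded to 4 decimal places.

6.8665 years

Periodic yield y = 0.098. Discount each cash flow and weight by its year:
  t   CF        PV=CF/(1+0.098)^t    t·PV
  1        70.00        63.7523        63.7523
  2        70.00        58.0622       116.1244
  3        70.00        52.8799       158.6398
  4        70.00        48.1602       192.6410
  5        70.00        43.8618       219.3089
  6        70.00        39.9470       239.6819
  7        70.00        36.3816       254.6711
  8     2,070.00       979.8320     7,838.6561
  Σ                  1,322.8770     9,083.4755
Price P = Σ PV = 1,322.8770.
Macaulay duration = Σ(t·PV) / P = 9,083.4755 / 1,322.8770 = 6.86645 years.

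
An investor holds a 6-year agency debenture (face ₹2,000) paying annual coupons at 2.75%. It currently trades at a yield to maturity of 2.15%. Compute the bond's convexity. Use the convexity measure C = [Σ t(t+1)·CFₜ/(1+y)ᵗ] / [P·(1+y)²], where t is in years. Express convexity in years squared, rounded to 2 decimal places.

With y = 0.0215:
  t   CF        PV=CF/(1+0.0215)^t    t·PV        t(t+1)·PV
  1        55.00        53.8424        53.8424         107.6848
  2        55.00        52.7091       105.4183         316.2549
  3        55.00        51.5997       154.7992         619.1970
  4        55.00        50.5137       202.0548       1,010.2741
  5        55.00        49.4505       247.2526       1,483.5155
  6     2,055.00     1,808.7627    10,852.5764      75,968.0346
  Σ                  2,066.8782    11,615.9437      79,504.9608
P = 2,066.8782.
Convexity = Σ t(t+1)·PV / [P·(1+y)²] = 79,504.9608 / (2,066.8782 × 1.043462) = 36.86401.

36.86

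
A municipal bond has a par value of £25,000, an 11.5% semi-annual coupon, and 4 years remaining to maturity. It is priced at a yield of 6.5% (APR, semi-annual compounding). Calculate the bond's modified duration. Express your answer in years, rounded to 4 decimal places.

3.2697 years

Periodic yield y = 0.0325. First find Macaulay duration:
  t   CF        PV=CF/(1+0.0325)^t    t·PV
  1     1,437.50     1,392.2518     1,392.2518
  2     1,437.50     1,348.4279     2,696.8558
  3     1,437.50     1,305.9834     3,917.9503
  4     1,437.50     1,264.8750     5,059.5000
  5     1,437.50     1,225.0605     6,125.3027
  6     1,437.50     1,186.4993     7,118.9959
  7     1,437.50     1,149.1519     8,044.0631
  8    26,437.50    20,469.1544   163,753.2353
  Σ                 29,341.4043   198,108.1550
P = 29,341.4043; Macaulay duration = 198,108.1550 / 29,341.4043 = 6.75183 half-year periods = 3.37591 years.
Modified duration = D_Mac / (1 + y) = 3.37591 / 1.0325 = 3.26965 years.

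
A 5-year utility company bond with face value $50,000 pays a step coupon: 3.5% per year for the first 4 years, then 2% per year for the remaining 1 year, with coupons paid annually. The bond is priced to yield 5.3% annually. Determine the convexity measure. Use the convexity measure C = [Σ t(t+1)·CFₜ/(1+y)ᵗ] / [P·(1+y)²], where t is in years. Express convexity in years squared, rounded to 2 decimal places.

With y = 0.053:
  t   CF        PV=CF/(1+0.053)^t    t·PV        t(t+1)·PV
  1     1,750.00     1,661.9183     1,661.9183       3,323.8367
  2     1,750.00     1,578.2700     3,156.5400       9,469.6201
  3     1,750.00     1,498.8319     4,496.4958      17,985.9831
  4     1,750.00     1,423.3921     5,693.5686      28,467.8428
  5    51,000.00    39,393.8403   196,969.2016   1,181,815.2095
  Σ                 45,556.2527   211,977.7243   1,241,062.4922
P = 45,556.2527.
Convexity = Σ t(t+1)·PV / [P·(1+y)²] = 1,241,062.4922 / (45,556.2527 × 1.108809) = 24.56908.

24.57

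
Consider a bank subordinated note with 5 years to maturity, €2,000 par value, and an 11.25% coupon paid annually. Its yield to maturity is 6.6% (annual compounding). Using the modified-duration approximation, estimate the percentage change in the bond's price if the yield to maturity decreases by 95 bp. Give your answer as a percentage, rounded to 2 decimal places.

+3.71%

Periodic yield y = 0.066. Modified duration first:
  t   CF        PV=CF/(1+0.066)^t    t·PV
  1       225.00       211.0694       211.0694
  2       225.00       198.0013       396.0027
  3       225.00       185.7423       557.2270
  4       225.00       174.2423       696.9694
  5     2,225.00     1,616.3819     8,081.9097
  Σ                  2,385.4374     9,943.1782
P = 2,385.4374; D_Mac = 4.16828 yrs; D_mod = 4.16828/(1+0.066) = 3.91021 yrs.
ΔP/P ≈ -D_mod · Δy = -3.91021 × (-0.0095) = +0.037147 = +3.7147%.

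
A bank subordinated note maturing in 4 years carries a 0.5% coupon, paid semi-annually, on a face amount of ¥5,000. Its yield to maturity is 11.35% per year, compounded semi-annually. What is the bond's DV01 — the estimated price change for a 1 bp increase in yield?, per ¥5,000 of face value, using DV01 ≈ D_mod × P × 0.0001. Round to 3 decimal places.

Periodic yield y = 0.05675.
  t   CF        PV=CF/(1+0.05675)^t    t·PV
  1        12.50        11.8287        11.8287
  2        12.50        11.1935        22.3870
  3        12.50        10.5924        31.7771
  4        12.50        10.0235        40.0941
  5        12.50         9.4852        47.4262
  6        12.50         8.9759        53.8552
  7        12.50         8.4938        59.4569
  8     5,012.50     3,223.1190    25,784.9516
  Σ                  3,293.7120    26,051.7769
P = 3,293.7120; D_Mac = 7.90955 half-year periods = 3.95477 yrs; D_mod = 3.74239 yrs.
DV01 ≈ 3.74239 × 3,293.7120 × 0.0001 = 1.232637.

¥1.233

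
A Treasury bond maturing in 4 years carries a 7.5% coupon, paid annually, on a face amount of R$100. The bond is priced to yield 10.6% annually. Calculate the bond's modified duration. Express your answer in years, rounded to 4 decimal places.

Periodic yield y = 0.106. First find Macaulay duration:
  t   CF        PV=CF/(1+0.106)^t    t·PV
  1         7.50         6.7812         6.7812
  2         7.50         6.1313        12.2626
  3         7.50         5.5437        16.6310
  4       107.50        71.8436       287.3743
  Σ                     90.2997       323.0490
P = 90.2997; Macaulay duration = 323.0490 / 90.2997 = 3.57752 years.
Modified duration = D_Mac / (1 + y) = 3.57752 / 1.106 = 3.23465 years.

3.2346 years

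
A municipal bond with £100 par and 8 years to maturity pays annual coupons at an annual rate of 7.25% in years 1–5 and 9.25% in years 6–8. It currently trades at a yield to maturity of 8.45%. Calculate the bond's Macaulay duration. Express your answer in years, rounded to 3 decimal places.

Periodic yield y = 0.0845. Discount each cash flow and weight by its year:
  t   CF        PV=CF/(1+0.0845)^t    t·PV
  1         7.25         6.6851         6.6851
  2         7.25         6.1642        12.3285
  3         7.25         5.6839        17.0518
  4         7.25         5.2411        20.9643
  5         7.25         4.8327        24.1635
  6         9.25         5.6854        34.1127
  7         9.25         5.2425        36.6972
  8       109.25        57.0933       456.7462
  Σ                     96.6282       608.7493
Price P = Σ PV = 96.6282.
Macaulay duration = Σ(t·PV) / P = 608.7493 / 96.6282 = 6.29991 years.

6.300 years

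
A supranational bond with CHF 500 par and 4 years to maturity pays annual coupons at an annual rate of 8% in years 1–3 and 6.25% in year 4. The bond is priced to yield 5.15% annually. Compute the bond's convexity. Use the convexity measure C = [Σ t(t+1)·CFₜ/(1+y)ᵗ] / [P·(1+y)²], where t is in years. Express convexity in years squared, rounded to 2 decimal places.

15.65

With y = 0.0515:
  t   CF        PV=CF/(1+0.0515)^t    t·PV        t(t+1)·PV
  1        40.00        38.0409        38.0409          76.0818
  2        40.00        36.1777        72.3555         217.0664
  3        40.00        34.4058       103.2175         412.8701
  4       531.25       434.5721     1,738.2884       8,691.4419
  Σ                    543.1966     1,951.9023       9,397.4602
P = 543.1966.
Convexity = Σ t(t+1)·PV / [P·(1+y)²] = 9,397.4602 / (543.1966 × 1.105652) = 15.64714.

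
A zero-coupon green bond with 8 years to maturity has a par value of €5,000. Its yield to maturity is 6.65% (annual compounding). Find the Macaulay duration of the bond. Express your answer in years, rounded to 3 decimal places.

A zero-coupon bond has a single cash flow at maturity, so its Macaulay duration equals its maturity: 8 years.

8.000 years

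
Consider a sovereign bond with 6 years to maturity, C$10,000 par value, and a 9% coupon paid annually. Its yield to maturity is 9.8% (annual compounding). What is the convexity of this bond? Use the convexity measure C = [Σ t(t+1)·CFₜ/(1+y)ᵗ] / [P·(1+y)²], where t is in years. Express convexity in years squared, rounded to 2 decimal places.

26.20

With y = 0.098:
  t   CF        PV=CF/(1+0.098)^t    t·PV        t(t+1)·PV
  1       900.00       819.6721       819.6721       1,639.3443
  2       900.00       746.5138     1,493.0276       4,479.0827
  3       900.00       679.8850     2,039.6551       8,158.6206
  4       900.00       619.2031     2,476.8126      12,384.0628
  5       900.00       563.9373     2,819.6864      16,918.1185
  6    10,900.00     6,220.3161    37,321.8968     261,253.2776
  Σ                  9,649.5275    46,970.7506     304,832.5064
P = 9,649.5275.
Convexity = Σ t(t+1)·PV / [P·(1+y)²] = 304,832.5064 / (9,649.5275 × 1.205604) = 26.20297.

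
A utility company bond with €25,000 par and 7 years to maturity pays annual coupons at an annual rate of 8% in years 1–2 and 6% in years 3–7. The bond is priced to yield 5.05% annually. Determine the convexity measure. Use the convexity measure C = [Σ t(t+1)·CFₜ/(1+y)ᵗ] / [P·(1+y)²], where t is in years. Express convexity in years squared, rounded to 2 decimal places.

39.43

With y = 0.0505:
  t   CF        PV=CF/(1+0.0505)^t    t·PV        t(t+1)·PV
  1     2,000.00     1,903.8553     1,903.8553       3,807.7106
  2     2,000.00     1,812.3325     3,624.6650      10,873.9951
  3     1,500.00     1,293.9071     3,881.7212      15,526.8849
  4     1,500.00     1,231.7059     4,926.8237      24,634.1186
  5     1,500.00     1,172.4949     5,862.4747      35,174.8481
  6     1,500.00     1,116.1304     6,696.7821      46,877.4748
  7    26,500.00    18,770.3978   131,392.7846   1,051,142.2769
  Σ                 27,300.8239   158,289.1067   1,188,037.3090
P = 27,300.8239.
Convexity = Σ t(t+1)·PV / [P·(1+y)²] = 1,188,037.3090 / (27,300.8239 × 1.103550) = 39.43322.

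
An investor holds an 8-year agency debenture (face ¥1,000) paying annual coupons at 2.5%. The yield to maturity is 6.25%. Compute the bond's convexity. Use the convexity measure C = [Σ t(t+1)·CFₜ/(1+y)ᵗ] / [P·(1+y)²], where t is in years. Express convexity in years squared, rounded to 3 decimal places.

With y = 0.0625:
  t   CF        PV=CF/(1+0.0625)^t    t·PV        t(t+1)·PV
  1        25.00        23.5294        23.5294          47.0588
  2        25.00        22.1453        44.2907         132.8720
  3        25.00        20.8427        62.5280         250.1119
  4        25.00        19.6166        78.4665         392.3325
  5        25.00        18.4627        92.3135         553.8811
  6        25.00        17.3767       104.2600         729.8198
  7        25.00        16.3545       114.4815         915.8524
  8     1,025.00       631.0915     5,048.7323      45,438.5906
  Σ                    769.4194     5,568.6019      48,460.5191
P = 769.4194.
Convexity = Σ t(t+1)·PV / [P·(1+y)²] = 48,460.5191 / (769.4194 × 1.128906) = 55.79137.

55.791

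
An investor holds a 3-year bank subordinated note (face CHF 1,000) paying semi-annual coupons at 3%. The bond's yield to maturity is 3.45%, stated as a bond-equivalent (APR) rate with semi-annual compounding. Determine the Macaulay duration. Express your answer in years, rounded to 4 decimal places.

2.8905 years

Periodic yield y = 0.01725. Discount each cash flow and weight by its period:
  t   CF        PV=CF/(1+0.01725)^t    t·PV
  1        15.00        14.7456        14.7456
  2        15.00        14.4956        28.9912
  3        15.00        14.2498        42.7493
  4        15.00        14.0081        56.0326
  5        15.00        13.7706        68.8530
  6     1,015.00       916.0092     5,496.0554
  Σ                    987.2790     5,707.4271
Price P = Σ PV = 987.2790.
Macaulay duration = Σ(t·PV) / P = 5,707.4271 / 987.2790 = 5.78097 half-year periods.
In years: 5.78097 / 2 = 2.89048 years.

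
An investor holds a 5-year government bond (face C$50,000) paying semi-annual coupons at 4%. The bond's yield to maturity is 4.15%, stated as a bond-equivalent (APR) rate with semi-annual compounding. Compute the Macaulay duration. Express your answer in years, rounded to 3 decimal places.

4.579 years

Periodic yield y = 0.02075. Discount each cash flow and weight by its period:
  t   CF        PV=CF/(1+0.02075)^t    t·PV
  1     1,000.00       979.6718       979.6718
  2     1,000.00       959.7569     1,919.5137
  3     1,000.00       940.2467     2,820.7402
  4     1,000.00       921.1332     3,684.5329
  5     1,000.00       902.4082     4,512.0412
  6     1,000.00       884.0639     5,304.3835
  7     1,000.00       866.0925     6,062.6475
  8     1,000.00       848.4864     6,787.8913
  9     1,000.00       831.2382     7,481.1440
  10   51,000.00    41,531.3731   415,313.7313
  Σ                 49,664.4711   454,866.2974
Price P = Σ PV = 49,664.4711.
Macaulay duration = Σ(t·PV) / P = 454,866.2974 / 49,664.4711 = 9.15879 half-year periods.
In years: 9.15879 / 2 = 4.57939 years.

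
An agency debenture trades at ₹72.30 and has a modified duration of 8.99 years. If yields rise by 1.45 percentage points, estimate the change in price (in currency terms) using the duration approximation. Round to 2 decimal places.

Duration approximation: ΔP/P ≈ -D_mod · Δy = -8.99 × (+0.0145) = -0.130355.
ΔP ≈ 72.30 × (-0.130355) = -9.4246665.

-₹9.42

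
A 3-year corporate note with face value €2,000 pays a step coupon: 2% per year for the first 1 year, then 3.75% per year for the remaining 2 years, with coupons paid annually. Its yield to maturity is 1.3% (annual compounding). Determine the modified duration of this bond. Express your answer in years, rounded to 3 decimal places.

Periodic yield y = 0.013. First find Macaulay duration:
  t   CF        PV=CF/(1+0.013)^t    t·PV
  1        40.00        39.4867        39.4867
  2        75.00        73.0874       146.1748
  3     2,075.00     1,996.1343     5,988.4030
  Σ                  2,108.7084     6,174.0644
P = 2,108.7084; Macaulay duration = 6,174.0644 / 2,108.7084 = 2.92789 years.
Modified duration = D_Mac / (1 + y) = 2.92789 / 1.013 = 2.89032 years.

2.890 years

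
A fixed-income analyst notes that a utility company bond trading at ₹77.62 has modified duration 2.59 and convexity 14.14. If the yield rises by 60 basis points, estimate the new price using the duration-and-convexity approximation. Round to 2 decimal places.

Duration effect: -D_mod·Δy = -2.59 × (+0.006) = -0.015540
Convexity effect: ½·C·(Δy)² = 0.5 × 14.14 × (0.006)² = +0.00025452
ΔP/P ≈ -0.015540 + 0.00025452 = -0.01528548
New price ≈ 77.62 × (1 - 0.01528548) = 76.4335410424.

₹76.43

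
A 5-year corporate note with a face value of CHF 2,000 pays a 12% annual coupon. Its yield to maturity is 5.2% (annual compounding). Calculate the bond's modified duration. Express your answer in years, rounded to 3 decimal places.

3.955 years

Periodic yield y = 0.052. First find Macaulay duration:
  t   CF        PV=CF/(1+0.052)^t    t·PV
  1       240.00       228.1369       228.1369
  2       240.00       216.8602       433.7203
  3       240.00       206.1408       618.4225
  4       240.00       195.9514       783.8054
  5     2,240.00     1,738.4785     8,692.3924
  Σ                  2,585.5677    10,756.4775
P = 2,585.5677; Macaulay duration = 10,756.4775 / 2,585.5677 = 4.16020 years.
Modified duration = D_Mac / (1 + y) = 4.16020 / 1.052 = 3.95456 years.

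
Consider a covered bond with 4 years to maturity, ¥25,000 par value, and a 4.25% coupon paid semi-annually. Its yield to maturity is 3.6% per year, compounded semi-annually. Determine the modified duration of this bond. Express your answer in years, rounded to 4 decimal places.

3.6586 years

Periodic yield y = 0.018. First find Macaulay duration:
  t   CF        PV=CF/(1+0.018)^t    t·PV
  1       531.25       521.8566       521.8566
  2       531.25       512.6293     1,025.2585
  3       531.25       503.5651     1,510.6953
  4       531.25       494.6612     1,978.6447
  5       531.25       485.9147     2,429.5736
  6       531.25       477.3229     2,863.9374
  7       531.25       468.8830     3,282.1811
  8    25,531.25    22,135.5264   177,084.2112
  Σ                 25,600.3591   190,696.3583
P = 25,600.3591; Macaulay duration = 190,696.3583 / 25,600.3591 = 7.44897 half-year periods = 3.72449 years.
Modified duration = D_Mac / (1 + y) = 3.72449 / 1.018 = 3.65863 years.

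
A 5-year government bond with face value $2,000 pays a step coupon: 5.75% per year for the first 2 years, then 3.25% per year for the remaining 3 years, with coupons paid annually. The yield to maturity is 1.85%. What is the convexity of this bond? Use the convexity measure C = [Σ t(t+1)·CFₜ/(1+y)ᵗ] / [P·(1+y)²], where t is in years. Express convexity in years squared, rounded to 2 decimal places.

25.66

With y = 0.0185:
  t   CF        PV=CF/(1+0.0185)^t    t·PV        t(t+1)·PV
  1       115.00       112.9111       112.9111         225.8223
  2       115.00       110.8602       221.7205         665.1614
  3        65.00        61.5220       184.5659         738.2637
  4        65.00        60.4045       241.6180       1,208.0898
  5     2,065.00     1,884.1475     9,420.7373      56,524.4238
  Σ                  2,229.8453    10,181.5528      59,361.7610
P = 2,229.8453.
Convexity = Σ t(t+1)·PV / [P·(1+y)²] = 59,361.7610 / (2,229.8453 × 1.037342) = 25.66315.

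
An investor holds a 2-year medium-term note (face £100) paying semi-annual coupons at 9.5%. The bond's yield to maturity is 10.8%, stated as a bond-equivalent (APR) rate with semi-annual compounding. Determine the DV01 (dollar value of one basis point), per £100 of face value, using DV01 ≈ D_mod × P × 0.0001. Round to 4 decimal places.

£0.0173

Periodic yield y = 0.054.
  t   CF        PV=CF/(1+0.054)^t    t·PV
  1         4.75         4.5066         4.5066
  2         4.75         4.2758         8.5515
  3         4.75         4.0567        12.1701
  4       104.75        84.8773       339.5092
  Σ                     97.7164       364.7374
P = 97.7164; D_Mac = 3.73261 half-year periods = 1.86631 yrs; D_mod = 1.77069 yrs.
DV01 ≈ 1.77069 × 97.7164 × 0.0001 = 0.017303.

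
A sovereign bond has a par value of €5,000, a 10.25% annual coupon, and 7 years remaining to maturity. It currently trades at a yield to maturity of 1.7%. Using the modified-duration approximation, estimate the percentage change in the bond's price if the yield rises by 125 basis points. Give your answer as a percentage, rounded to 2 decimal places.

Periodic yield y = 0.017. Modified duration first:
  t   CF        PV=CF/(1+0.017)^t    t·PV
  1       512.50       503.9331       503.9331
  2       512.50       495.5095       991.0190
  3       512.50       487.2266     1,461.6799
  4       512.50       479.0822     1,916.3289
  5       512.50       471.0740     2,355.3698
  6       512.50       463.1996     2,779.1974
  7     5,512.50     4,898.9379    34,292.5651
  Σ                  7,798.9629    44,300.0933
P = 7,798.9629; D_Mac = 5.68025 yrs; D_mod = 5.68025/(1+0.017) = 5.58530 yrs.
ΔP/P ≈ -D_mod · Δy = -5.58530 × (+0.0125) = -0.069816 = -6.9816%.

-6.98%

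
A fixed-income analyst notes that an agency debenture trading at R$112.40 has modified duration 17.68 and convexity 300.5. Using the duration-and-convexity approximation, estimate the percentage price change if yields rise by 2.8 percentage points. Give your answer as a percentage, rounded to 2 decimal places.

-37.72%

Duration effect: -D_mod·Δy = -17.68 × (+0.028) = -0.495040
Convexity effect: ½·C·(Δy)² = 0.5 × 300.5 × (0.028)² = +0.1177960
ΔP/P ≈ -0.495040 + 0.1177960 = -0.377244
= -37.7244%.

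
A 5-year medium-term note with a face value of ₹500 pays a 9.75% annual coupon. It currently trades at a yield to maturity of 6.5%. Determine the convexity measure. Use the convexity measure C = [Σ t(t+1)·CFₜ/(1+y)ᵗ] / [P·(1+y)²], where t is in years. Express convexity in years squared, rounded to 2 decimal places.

With y = 0.065:
  t   CF        PV=CF/(1+0.065)^t    t·PV        t(t+1)·PV
  1        48.75        45.7746        45.7746          91.5493
  2        48.75        42.9809        85.9618         257.8853
  3        48.75        40.3576       121.0729         484.2917
  4        48.75        37.8945       151.5780         757.8900
  5       548.75       400.5221     2,002.6105      12,015.6633
  Σ                    567.5298     2,406.9979      13,607.2796
P = 567.5298.
Convexity = Σ t(t+1)·PV / [P·(1+y)²] = 13,607.2796 / (567.5298 × 1.134225) = 21.13895.

21.14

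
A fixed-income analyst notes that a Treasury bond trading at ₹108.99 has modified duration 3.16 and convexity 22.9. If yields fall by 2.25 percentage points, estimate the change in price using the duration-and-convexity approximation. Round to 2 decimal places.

+₹8.38

Duration effect: -D_mod·Δy = -3.16 × (-0.0225) = +0.071100
Convexity effect: ½·C·(Δy)² = 0.5 × 22.9 × (-0.0225)² = +0.0057965625
ΔP/P ≈ +0.071100 + 0.0057965625 = +0.0768965625
ΔP ≈ 108.99 × (+0.0768965625) = +8.380956346875.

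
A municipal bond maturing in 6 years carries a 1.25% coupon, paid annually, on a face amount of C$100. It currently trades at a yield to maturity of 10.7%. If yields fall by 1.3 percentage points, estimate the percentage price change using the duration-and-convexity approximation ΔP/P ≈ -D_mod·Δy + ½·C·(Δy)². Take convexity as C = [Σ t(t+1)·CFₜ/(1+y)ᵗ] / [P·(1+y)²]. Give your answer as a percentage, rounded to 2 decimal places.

+7.03%

With y = 0.107:
  t   CF        PV=CF/(1+0.107)^t    t·PV        t(t+1)·PV
  1         1.25         1.1292         1.1292           2.2584
  2         1.25         1.0200         2.0401           6.1202
  3         1.25         0.9214         2.7643          11.0573
  4         1.25         0.8324         3.3295          16.6475
  5         1.25         0.7519         3.7596          22.5576
  6       101.25        55.0186       330.1114       2,310.7800
  Σ                     59.6735       343.1341       2,369.4210
P = 59.6735; D_Mac = 5.75019 yrs; D_mod = 5.19439 yrs; C = 32.40152.
Duration effect: -5.19439 × (-0.013) = +0.067527
Convexity effect: 0.5 × 32.40152 × (-0.013)² = +0.0027379
ΔP/P ≈ +0.067527 + 0.0027379 = +0.070265 = +7.0265%.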